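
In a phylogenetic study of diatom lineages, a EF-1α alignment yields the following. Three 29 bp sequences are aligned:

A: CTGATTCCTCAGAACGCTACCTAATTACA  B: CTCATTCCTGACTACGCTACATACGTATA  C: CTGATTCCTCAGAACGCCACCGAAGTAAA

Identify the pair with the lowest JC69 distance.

A and C

A–B: 8/29 differ, p = 0.276, d = 0.344.
A–C: 4/29 differ, p = 0.138, d = 0.152.
B–C: 9/29 differ, p = 0.310, d = 0.401.
The smallest distance is between A and C.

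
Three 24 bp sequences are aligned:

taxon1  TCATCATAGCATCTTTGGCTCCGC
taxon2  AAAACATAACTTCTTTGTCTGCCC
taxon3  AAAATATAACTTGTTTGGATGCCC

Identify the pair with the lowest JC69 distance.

taxon1–taxon2: 8/24 differ, p = 0.333, d = 0.441.
taxon1–taxon3: 10/24 differ, p = 0.417, d = 0.608.
taxon2–taxon3: 4/24 differ, p = 0.167, d = 0.188.
The smallest distance is between taxon2 and taxon3.

taxon2 and taxon3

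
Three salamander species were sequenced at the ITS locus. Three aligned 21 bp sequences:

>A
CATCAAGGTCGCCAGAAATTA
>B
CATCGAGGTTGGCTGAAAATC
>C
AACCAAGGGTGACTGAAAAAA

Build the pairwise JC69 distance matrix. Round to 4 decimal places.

d(A,B) = 0.3597, d(A,C) = 0.5319, d(B,C) = 0.4408

A–B: 6/21 sites differ → p ≈ 0.285714, d = −0.75 ln(1 − 0.380952) = 0.359679 ≈ 0.3597.
A–C: 8/21 sites differ → p ≈ 0.380952, d = −0.75 ln(1 − 0.507936) = 0.531860 ≈ 0.5319.
B–C: 7/21 sites differ → p ≈ 0.333333, d = −0.75 ln(1 − 0.444444) = 0.440839 ≈ 0.4408.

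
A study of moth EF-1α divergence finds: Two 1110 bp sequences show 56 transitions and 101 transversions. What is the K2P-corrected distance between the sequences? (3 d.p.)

P = 56/1110 ≈ 0.05045 and Q = 101/1110 ≈ 0.090991.
Under the Kimura two-parameter model, d = −½ ln(1 − 2P − Q) − ¼ ln(1 − 2Q).
1 − 2P − Q = 0.808109, giving −½ ln(0.808109) = 0.106529.
1 − 2Q = 0.818018, giving −¼ ln(0.818018) = 0.050218.
d = 0.106529 + 0.050218 = 0.156747.

0.157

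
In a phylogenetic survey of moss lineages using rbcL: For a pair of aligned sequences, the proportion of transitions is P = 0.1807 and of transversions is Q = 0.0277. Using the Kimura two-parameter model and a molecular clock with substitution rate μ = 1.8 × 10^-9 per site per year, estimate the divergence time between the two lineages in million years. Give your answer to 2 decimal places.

Under the Kimura two-parameter model, d = −½ ln(1 − 2P − Q) − ¼ ln(1 − 2Q).
1 − 2P − Q = 0.6109, giving −½ ln(0.6109) = 0.246411.
1 − 2Q = 0.9446, giving −¼ ln(0.9446) = 0.014248.
d = 0.246411 + 0.014248 = 0.260659.
Under a molecular clock d = 2μt, so t = d/(2μ) = 0.260659 / (2 × 1.8 × 10^-9) = 72.41 million years.

72.41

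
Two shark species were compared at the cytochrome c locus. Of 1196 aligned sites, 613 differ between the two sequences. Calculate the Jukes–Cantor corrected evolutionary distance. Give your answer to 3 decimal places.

p = 613/1196 ≈ 0.512542.
d = −(3/4) ln(1 − 4p/3) = −0.75 ln(1 − 0.683389) = −0.75 ln(0.316611)
  = −0.75 × (-1.150081) = 0.862561 substitutions/site.

0.863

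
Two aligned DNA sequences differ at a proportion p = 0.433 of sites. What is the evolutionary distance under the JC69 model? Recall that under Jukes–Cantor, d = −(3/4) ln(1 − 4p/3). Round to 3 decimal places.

0.646

d = −(3/4) ln(1 − 4p/3) = −0.75 ln(1 − 0.577333) = −0.75 ln(0.422667)
  = −0.75 × (-0.861171) = 0.645878 substitutions/site.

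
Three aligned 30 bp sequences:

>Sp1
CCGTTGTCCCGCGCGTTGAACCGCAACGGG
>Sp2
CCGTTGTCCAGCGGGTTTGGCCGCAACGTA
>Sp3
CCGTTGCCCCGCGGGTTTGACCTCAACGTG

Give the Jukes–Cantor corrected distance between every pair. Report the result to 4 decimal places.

d(Sp1,Sp2) = 0.2795, d(Sp1,Sp3) = 0.2326, d(Sp2,Sp3) = 0.1885

Sp1–Sp2: 7/30 sites differ → p ≈ 0.233333, d = −0.75 ln(1 − 0.311111) = 0.279506 ≈ 0.2795.
Sp1–Sp3: 6/30 sites differ → p = 0.2, d = −0.75 ln(1 − 0.266667) = 0.232617 ≈ 0.2326.
Sp2–Sp3: 5/30 sites differ → p ≈ 0.166667, d = −0.75 ln(1 − 0.222223) = 0.188487 ≈ 0.1885.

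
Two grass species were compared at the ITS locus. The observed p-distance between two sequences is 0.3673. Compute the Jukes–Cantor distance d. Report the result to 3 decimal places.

d = −(3/4) ln(1 − 4p/3) = −0.75 ln(1 − 0.489733) = −0.75 ln(0.510267)
  = −0.75 × (-0.672821) = 0.504616 substitutions/site.

0.505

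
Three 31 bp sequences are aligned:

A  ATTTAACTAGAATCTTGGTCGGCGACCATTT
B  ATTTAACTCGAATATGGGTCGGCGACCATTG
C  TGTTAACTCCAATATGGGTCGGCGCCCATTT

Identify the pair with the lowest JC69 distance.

A and B

A–B: 4/31 differ, p = 0.129, d = 0.142.
A–C: 7/31 differ, p = 0.226, d = 0.269.
B–C: 5/31 differ, p = 0.161, d = 0.182.
The smallest distance is between A and B.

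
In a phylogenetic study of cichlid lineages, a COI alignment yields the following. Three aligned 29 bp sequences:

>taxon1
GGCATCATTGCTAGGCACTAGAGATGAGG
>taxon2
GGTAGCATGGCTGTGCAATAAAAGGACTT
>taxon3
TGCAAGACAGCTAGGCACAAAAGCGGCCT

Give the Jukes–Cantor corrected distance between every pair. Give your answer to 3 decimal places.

taxon1–taxon2: 14/29 sites differ → p ≈ 0.482759, d = −0.75 ln(1 − 0.643679) = 0.773942 ≈ 0.774.
taxon1–taxon3: 12/29 sites differ → p ≈ 0.413793, d = −0.75 ln(1 − 0.551724) = 0.601760 ≈ 0.602.
taxon2–taxon3: 14/29 sites differ → p ≈ 0.482759, d = −0.75 ln(1 − 0.643679) = 0.773942 ≈ 0.774.

d(taxon1,taxon2) = 0.774, d(taxon1,taxon3) = 0.602, d(taxon2,taxon3) = 0.774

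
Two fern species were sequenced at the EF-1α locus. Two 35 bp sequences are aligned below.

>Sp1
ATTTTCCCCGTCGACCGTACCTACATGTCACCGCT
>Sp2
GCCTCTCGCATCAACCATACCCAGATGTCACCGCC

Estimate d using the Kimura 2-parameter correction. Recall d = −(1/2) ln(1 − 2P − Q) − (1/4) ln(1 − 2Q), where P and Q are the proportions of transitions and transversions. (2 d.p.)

Of 35 sites, 10 differences are transitions and 2 are transversions, so P = 10/35 ≈ 0.285714 and Q = 2/35 ≈ 0.057143.
Under the Kimura two-parameter model, d = −½ ln(1 − 2P − Q) − ¼ ln(1 − 2Q).
1 − 2P − Q = 0.371429, giving −½ ln(0.371429) = 0.495199.
1 − 2Q = 0.885714, giving −¼ ln(0.885714) = 0.030340.
d = 0.495199 + 0.030340 = 0.525539.

0.53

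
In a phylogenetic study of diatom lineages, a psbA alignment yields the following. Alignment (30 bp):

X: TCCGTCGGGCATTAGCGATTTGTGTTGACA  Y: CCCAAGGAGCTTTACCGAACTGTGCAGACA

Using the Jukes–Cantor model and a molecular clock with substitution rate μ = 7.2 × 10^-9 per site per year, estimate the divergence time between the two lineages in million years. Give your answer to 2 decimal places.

34.96

The sequences differ at 11 of 30 sites, so p = 11/30 ≈ 0.366667.
d = −(3/4) ln(1 − 4p/3) = −0.75 ln(1 − 0.488889) = −0.75 ln(0.511111)
  = −0.75 × (-0.671168) = 0.503376 substitutions/site.
Under a molecular clock d = 2μt, so t = d/(2μ) = 0.503376 / (2 × 7.2 × 10^-9) = 34.96 million years.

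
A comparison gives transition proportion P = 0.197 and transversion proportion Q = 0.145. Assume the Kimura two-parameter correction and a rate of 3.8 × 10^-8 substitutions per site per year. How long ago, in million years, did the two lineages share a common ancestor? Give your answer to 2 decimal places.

Under the Kimura two-parameter model, d = −½ ln(1 − 2P − Q) − ¼ ln(1 − 2Q).
1 − 2P − Q = 0.461, giving −½ ln(0.461) = 0.387179.
1 − 2Q = 0.71, giving −¼ ln(0.71) = 0.085623.
d = 0.387179 + 0.085623 = 0.472802.
Under a molecular clock d = 2μt, so t = d/(2μ) = 0.472802 / (2 × 3.8 × 10^-8) = 6.22 million years.

6.22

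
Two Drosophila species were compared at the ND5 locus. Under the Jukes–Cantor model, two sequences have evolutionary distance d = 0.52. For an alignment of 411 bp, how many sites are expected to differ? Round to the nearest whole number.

154

Invert JC69: p = (3/4)(1 − e^(−4d/3)) = 0.75 × (1 − e^(-0.693333)) = 0.75 × (1 − 0.499907) = 0.375070.
Expected differing sites = pL ≈ 0.375070 × 411 = 154.15377 ≈ 154.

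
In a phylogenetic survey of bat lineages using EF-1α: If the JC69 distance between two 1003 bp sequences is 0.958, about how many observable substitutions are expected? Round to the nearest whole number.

Invert JC69: p = (3/4)(1 − e^(−4d/3)) = 0.75 × (1 − e^(-1.277333)) = 0.75 × (1 − 0.278780) = 0.540915.
Expected differing sites = pL ≈ 0.540915 × 1003 = 542.537745 ≈ 543.

543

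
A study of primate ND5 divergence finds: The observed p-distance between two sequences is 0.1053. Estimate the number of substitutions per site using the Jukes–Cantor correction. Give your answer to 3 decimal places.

d = −(3/4) ln(1 − 4p/3) = −0.75 ln(1 − 0.1404) = −0.75 ln(0.8596)
  = −0.75 × (-0.151288) = 0.113466 substitutions/site.

0.113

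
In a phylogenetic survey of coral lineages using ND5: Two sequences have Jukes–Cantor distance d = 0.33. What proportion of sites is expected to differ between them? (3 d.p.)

0.267

p = (3/4)(1 − e^(−4d/3)) = 0.75 × (1 − e^(-0.44)) = 0.75 × (1 − 0.644036) = 0.266973.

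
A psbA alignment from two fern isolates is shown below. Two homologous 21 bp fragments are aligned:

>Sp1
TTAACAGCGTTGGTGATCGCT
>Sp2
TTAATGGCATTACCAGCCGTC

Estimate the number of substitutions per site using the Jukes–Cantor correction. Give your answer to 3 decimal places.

The sequences differ at 11 of 21 sites, so p = 11/21 ≈ 0.52381.
d = −(3/4) ln(1 − 4p/3) = −0.75 ln(1 − 0.698413) = −0.75 ln(0.301587)
  = −0.75 × (-1.198697) = 0.899023 substitutions/site.

0.899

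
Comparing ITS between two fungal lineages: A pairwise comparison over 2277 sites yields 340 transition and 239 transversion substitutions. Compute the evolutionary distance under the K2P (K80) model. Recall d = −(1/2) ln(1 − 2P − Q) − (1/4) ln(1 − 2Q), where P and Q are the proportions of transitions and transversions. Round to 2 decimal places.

P = 340/2277 ≈ 0.149319 and Q = 239/2277 ≈ 0.104963.
Under the Kimura two-parameter model, d = −½ ln(1 − 2P − Q) − ¼ ln(1 − 2Q).
1 − 2P − Q = 0.596399, giving −½ ln(0.596399) = 0.258423.
1 − 2Q = 0.790074, giving −¼ ln(0.790074) = 0.058907.
d = 0.258423 + 0.058907 = 0.317330.

0.32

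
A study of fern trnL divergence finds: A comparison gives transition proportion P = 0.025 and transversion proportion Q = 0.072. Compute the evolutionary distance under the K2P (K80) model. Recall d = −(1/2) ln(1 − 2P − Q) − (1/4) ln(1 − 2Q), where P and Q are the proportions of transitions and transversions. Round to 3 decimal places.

0.104

Under the Kimura two-parameter model, d = −½ ln(1 − 2P − Q) − ¼ ln(1 − 2Q).
1 − 2P − Q = 0.878, giving −½ ln(0.878) = 0.065054.
1 − 2Q = 0.856, giving −¼ ln(0.856) = 0.038871.
d = 0.065054 + 0.038871 = 0.103925.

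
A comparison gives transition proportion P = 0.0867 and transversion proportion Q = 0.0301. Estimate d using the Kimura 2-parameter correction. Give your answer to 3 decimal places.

0.129

Under the Kimura two-parameter model, d = −½ ln(1 − 2P − Q) − ¼ ln(1 − 2Q).
1 − 2P − Q = 0.7965, giving −½ ln(0.7965) = 0.113764.
1 − 2Q = 0.9398, giving −¼ ln(0.9398) = 0.015522.
d = 0.113764 + 0.015522 = 0.129286.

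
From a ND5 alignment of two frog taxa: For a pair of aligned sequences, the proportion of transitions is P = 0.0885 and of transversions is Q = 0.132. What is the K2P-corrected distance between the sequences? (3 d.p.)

Under the Kimura two-parameter model, d = −½ ln(1 − 2P − Q) − ¼ ln(1 − 2Q).
1 − 2P − Q = 0.691, giving −½ ln(0.691) = 0.184808.
1 − 2Q = 0.736, giving −¼ ln(0.736) = 0.076631.
d = 0.184808 + 0.076631 = 0.261439.

0.261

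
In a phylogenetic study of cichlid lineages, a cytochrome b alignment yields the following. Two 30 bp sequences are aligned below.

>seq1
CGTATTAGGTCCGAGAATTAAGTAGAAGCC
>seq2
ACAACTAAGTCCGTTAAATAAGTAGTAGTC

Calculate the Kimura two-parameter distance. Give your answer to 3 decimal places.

0.441

Of 30 sites, 3 differences are transitions and 7 are transversions, so P = 3/30 = 0.1 and Q = 7/30 ≈ 0.233333.
Under the Kimura two-parameter model, d = −½ ln(1 − 2P − Q) − ¼ ln(1 − 2Q).
1 − 2P − Q = 0.566667, giving −½ ln(0.566667) = 0.283992.
1 − 2Q = 0.533334, giving −¼ ln(0.533334) = 0.157152.
d = 0.283992 + 0.157152 = 0.441144.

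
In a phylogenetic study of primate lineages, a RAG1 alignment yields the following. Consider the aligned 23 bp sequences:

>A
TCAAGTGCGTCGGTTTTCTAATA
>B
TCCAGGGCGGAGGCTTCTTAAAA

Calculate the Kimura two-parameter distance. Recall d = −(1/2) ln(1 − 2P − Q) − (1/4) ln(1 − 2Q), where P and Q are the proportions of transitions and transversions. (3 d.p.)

0.468

Of 23 sites, 3 differences are transitions and 5 are transversions, so P = 3/23 ≈ 0.130435 and Q = 5/23 ≈ 0.217391.
Under the Kimura two-parameter model, d = −½ ln(1 − 2P − Q) − ¼ ln(1 − 2Q).
1 − 2P − Q = 0.521739, giving −½ ln(0.521739) = 0.325294.
1 − 2Q = 0.565218, giving −¼ ln(0.565218) = 0.142636.
d = 0.325294 + 0.142636 = 0.467930.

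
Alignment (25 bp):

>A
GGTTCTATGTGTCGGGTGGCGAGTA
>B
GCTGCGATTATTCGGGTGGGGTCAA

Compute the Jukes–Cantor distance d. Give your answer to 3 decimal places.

The sequences differ at 10 of 25 sites (2, 4, 6, 9, 10, 11, 20, 22, 23, 24), so p = 10/25 = 0.4.
d = −(3/4) ln(1 − 4p/3) = −0.75 ln(1 − 0.533333) = −0.75 ln(0.466667)
  = −0.75 × (-0.762139) = 0.571604 substitutions/site.

0.572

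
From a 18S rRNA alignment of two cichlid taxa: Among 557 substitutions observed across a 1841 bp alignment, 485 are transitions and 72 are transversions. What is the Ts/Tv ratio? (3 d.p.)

R = 485/72 = 6.736111… ≈ 6.736 (to 3 d.p.).

6.736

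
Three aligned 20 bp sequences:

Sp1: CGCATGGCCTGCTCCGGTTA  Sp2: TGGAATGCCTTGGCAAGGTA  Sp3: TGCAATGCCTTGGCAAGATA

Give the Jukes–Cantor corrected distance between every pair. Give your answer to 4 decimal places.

d(Sp1,Sp2) = 0.8240, d(Sp1,Sp3) = 0.6872, d(Sp2,Sp3) = 0.1073

Sp1–Sp2: 10/20 sites differ → p = 0.5, d = −0.75 ln(1 − 0.666667) = 0.823960 ≈ 0.8240.
Sp1–Sp3: 9/20 sites differ → p = 0.45, d = −0.75 ln(1 − 0.6) = 0.687218 ≈ 0.6872.
Sp2–Sp3: 2/20 sites differ → p = 0.1, d = −0.75 ln(1 − 0.133333) = 0.107325 ≈ 0.1073.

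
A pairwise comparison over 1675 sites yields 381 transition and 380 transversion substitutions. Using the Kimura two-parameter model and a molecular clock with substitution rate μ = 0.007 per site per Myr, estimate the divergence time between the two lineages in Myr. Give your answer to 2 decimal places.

51.69

P = 381/1675 ≈ 0.227463 and Q = 380/1675 ≈ 0.226866.
Under the Kimura two-parameter model, d = −½ ln(1 − 2P − Q) − ¼ ln(1 − 2Q).
1 − 2P − Q = 0.318208, giving −½ ln(0.318208) = 0.572525.
1 − 2Q = 0.546268, giving −¼ ln(0.546268) = 0.151161.
d = 0.572525 + 0.151161 = 0.723686.
Under a molecular clock d = 2μt, so t = d/(2μ) = 0.723686 / (2 × 0.007) = 51.69 Myr.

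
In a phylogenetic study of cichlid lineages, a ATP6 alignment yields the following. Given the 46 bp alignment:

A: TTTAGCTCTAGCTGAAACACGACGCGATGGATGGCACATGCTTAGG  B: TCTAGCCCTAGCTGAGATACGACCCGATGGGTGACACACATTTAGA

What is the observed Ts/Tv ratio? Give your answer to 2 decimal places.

10.00

Transitions are A↔G and C↔T; transversions are all other mismatches.
Transitions: 10. Transversions: 1.
R = 10/1 = 10.00.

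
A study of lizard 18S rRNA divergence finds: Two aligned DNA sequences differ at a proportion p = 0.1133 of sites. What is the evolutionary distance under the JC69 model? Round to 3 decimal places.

0.123

d = −(3/4) ln(1 − 4p/3) = −0.75 ln(1 − 0.151067) = −0.75 ln(0.848933)
  = −0.75 × (-0.163775) = 0.122831 substitutions/site.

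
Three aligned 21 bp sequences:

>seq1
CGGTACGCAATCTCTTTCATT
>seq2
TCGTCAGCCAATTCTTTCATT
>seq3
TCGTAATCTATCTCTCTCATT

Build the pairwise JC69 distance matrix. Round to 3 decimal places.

d(seq1,seq2) = 0.441, d(seq1,seq3) = 0.360, d(seq2,seq3) = 0.360

seq1–seq2: 7/21 sites differ → p ≈ 0.333333, d = −0.75 ln(1 − 0.444444) = 0.440839 ≈ 0.441.
seq1–seq3: 6/21 sites differ → p ≈ 0.285714, d = −0.75 ln(1 − 0.380952) = 0.359679 ≈ 0.360.
seq2–seq3: 6/21 sites differ → p ≈ 0.285714, d = −0.75 ln(1 − 0.380952) = 0.359679 ≈ 0.360.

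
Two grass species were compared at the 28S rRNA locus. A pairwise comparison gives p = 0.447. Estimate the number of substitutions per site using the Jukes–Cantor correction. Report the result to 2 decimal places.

d = −(3/4) ln(1 − 4p/3) = −0.75 ln(1 − 0.596) = −0.75 ln(0.404)
  = −0.75 × (-0.906340) = 0.679755 substitutions/site.

0.68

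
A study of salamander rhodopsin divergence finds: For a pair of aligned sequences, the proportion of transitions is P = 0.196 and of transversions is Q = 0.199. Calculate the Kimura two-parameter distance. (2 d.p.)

Under the Kimura two-parameter model, d = −½ ln(1 − 2P − Q) − ¼ ln(1 − 2Q).
1 − 2P − Q = 0.409, giving −½ ln(0.409) = 0.447020.
1 − 2Q = 0.602, giving −¼ ln(0.602) = 0.126874.
d = 0.447020 + 0.126874 = 0.573894.

0.57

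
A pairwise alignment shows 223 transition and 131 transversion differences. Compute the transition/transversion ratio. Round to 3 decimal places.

R = 223/131 = 1.702290… ≈ 1.702 (to 3 d.p.).

1.702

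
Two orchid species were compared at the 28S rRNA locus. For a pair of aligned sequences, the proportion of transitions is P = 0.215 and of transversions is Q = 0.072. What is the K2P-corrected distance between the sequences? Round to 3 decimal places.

0.387

Under the Kimura two-parameter model, d = −½ ln(1 − 2P − Q) − ¼ ln(1 − 2Q).
1 − 2P − Q = 0.498, giving −½ ln(0.498) = 0.348578.
1 − 2Q = 0.856, giving −¼ ln(0.856) = 0.038871.
d = 0.348578 + 0.038871 = 0.387449.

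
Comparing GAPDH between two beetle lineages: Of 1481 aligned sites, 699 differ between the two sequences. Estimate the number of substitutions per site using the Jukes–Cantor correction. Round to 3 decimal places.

0.744

p = 699/1481 ≈ 0.471978.
d = −(3/4) ln(1 − 4p/3) = −0.75 ln(1 − 0.629304) = −0.75 ln(0.370696)
  = −0.75 × (-0.992373) = 0.744280 substitutions/site.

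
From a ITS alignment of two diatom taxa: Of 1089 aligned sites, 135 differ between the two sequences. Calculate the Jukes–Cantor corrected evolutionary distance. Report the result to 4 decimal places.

p = 135/1089 ≈ 0.123967.
d = −(3/4) ln(1 − 4p/3) = −0.75 ln(1 − 0.165289) = −0.75 ln(0.834711)
  = −0.75 × (-0.180670) = 0.135503 substitutions/site.

0.1355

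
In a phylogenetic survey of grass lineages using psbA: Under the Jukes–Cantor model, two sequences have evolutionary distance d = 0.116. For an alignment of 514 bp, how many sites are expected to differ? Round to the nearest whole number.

55

Invert JC69: p = (3/4)(1 − e^(−4d/3)) = 0.75 × (1 − e^(-0.154667)) = 0.75 × (1 − 0.856700) = 0.107475.
Expected differing sites = pL ≈ 0.107475 × 514 = 55.24215 ≈ 55.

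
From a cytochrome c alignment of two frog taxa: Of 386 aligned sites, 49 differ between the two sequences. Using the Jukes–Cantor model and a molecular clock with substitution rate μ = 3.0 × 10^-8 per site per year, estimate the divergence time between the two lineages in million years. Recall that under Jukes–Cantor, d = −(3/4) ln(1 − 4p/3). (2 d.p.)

p = 49/386 ≈ 0.126943.
d = −(3/4) ln(1 − 4p/3) = −0.75 ln(1 − 0.169257) = −0.75 ln(0.830743)
  = −0.75 × (-0.185435) = 0.139076 substitutions/site.
Under a molecular clock d = 2μt, so t = d/(2μ) = 0.139076 / (2 × 3.0 × 10^-8) = 2.32 million years.

2.32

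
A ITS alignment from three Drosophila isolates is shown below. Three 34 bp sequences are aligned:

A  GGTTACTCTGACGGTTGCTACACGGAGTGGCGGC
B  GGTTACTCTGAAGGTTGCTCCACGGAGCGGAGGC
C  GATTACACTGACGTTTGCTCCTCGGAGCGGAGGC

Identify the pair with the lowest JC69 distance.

A–B: 4/34 differ, p = 0.118, d = 0.128.
A–C: 7/34 differ, p = 0.206, d = 0.241.
B–C: 5/34 differ, p = 0.147, d = 0.164.
The smallest distance is between A and B.

A and B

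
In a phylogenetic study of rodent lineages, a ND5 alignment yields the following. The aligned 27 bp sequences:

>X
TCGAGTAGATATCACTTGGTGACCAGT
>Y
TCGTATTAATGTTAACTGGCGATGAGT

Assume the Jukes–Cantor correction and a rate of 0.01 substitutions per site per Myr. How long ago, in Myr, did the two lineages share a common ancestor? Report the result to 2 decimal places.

The sequences differ at 11 of 27 sites, so p = 11/27 ≈ 0.407407.
d = −(3/4) ln(1 − 4p/3) = −0.75 ln(1 − 0.543209) = −0.75 ln(0.456791)
  = −0.75 × (-0.783529) = 0.587647 substitutions/site.
Under a molecular clock d = 2μt, so t = d/(2μ) = 0.587647 / (2 × 0.01) = 29.38 Myr.

29.38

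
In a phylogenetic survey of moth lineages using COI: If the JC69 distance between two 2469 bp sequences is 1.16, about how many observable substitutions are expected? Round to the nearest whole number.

1457

Invert JC69: p = (3/4)(1 − e^(−4d/3)) = 0.75 × (1 − e^(-1.546667)) = 0.75 × (1 − 0.212957) = 0.590282.
Expected differing sites = pL ≈ 0.590282 × 2469 = 1457.406258 ≈ 1457.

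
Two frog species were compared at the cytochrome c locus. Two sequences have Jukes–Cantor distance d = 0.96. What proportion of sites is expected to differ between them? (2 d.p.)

0.54

p = (3/4)(1 − e^(−4d/3)) = 0.75 × (1 − e^(-1.28)) = 0.75 × (1 − 0.278037) = 0.541472.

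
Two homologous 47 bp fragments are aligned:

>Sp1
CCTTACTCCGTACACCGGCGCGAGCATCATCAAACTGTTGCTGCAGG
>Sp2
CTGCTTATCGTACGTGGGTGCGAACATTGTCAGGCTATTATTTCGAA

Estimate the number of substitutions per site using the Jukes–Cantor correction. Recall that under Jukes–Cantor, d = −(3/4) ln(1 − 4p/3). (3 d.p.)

0.793

The sequences differ at 23 of 47 sites, so p = 23/47 ≈ 0.489362.
d = −(3/4) ln(1 − 4p/3) = −0.75 ln(1 − 0.652483) = −0.75 ln(0.347517)
  = −0.75 × (-1.056942) = 0.792707 substitutions/site.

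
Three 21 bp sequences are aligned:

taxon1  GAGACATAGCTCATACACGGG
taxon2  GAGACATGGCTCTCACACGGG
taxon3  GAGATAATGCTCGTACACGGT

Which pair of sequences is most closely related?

taxon1 and taxon2

taxon1–taxon2: 3/21 differ, p = 0.143, d = 0.158.
taxon1–taxon3: 5/21 differ, p = 0.238, d = 0.286.
taxon2–taxon3: 6/21 differ, p = 0.286, d = 0.360.
The smallest distance is between taxon1 and taxon2.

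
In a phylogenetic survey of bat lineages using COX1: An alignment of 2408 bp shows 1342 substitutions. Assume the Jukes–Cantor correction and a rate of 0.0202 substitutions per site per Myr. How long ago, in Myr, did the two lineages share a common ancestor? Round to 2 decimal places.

25.23

p = 1342/2408 ≈ 0.557309.
d = −(3/4) ln(1 − 4p/3) = −0.75 ln(1 − 0.743079) = −0.75 ln(0.256921)
  = −0.75 × (-1.358987) = 1.019240 substitutions/site.
Under a molecular clock d = 2μt, so t = d/(2μ) = 1.019240 / (2 × 0.0202) = 25.23 Myr.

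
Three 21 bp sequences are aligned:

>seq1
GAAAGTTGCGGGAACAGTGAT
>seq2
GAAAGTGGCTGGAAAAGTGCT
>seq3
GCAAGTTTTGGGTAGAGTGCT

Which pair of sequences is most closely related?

seq1–seq2: 4/21 differ, p = 0.190, d = 0.220.
seq1–seq3: 6/21 differ, p = 0.286, d = 0.360.
seq2–seq3: 7/21 differ, p = 0.333, d = 0.441.
The smallest distance is between seq1 and seq2.

seq1 and seq2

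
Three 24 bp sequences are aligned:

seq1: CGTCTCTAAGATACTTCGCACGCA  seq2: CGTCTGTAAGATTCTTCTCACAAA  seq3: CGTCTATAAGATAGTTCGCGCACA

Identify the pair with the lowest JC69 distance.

seq1 and seq3

seq1–seq2: 5/24 differ, p = 0.208, d = 0.244.
seq1–seq3: 4/24 differ, p = 0.167, d = 0.188.
seq2–seq3: 6/24 differ, p = 0.250, d = 0.304.
The smallest distance is between seq1 and seq3.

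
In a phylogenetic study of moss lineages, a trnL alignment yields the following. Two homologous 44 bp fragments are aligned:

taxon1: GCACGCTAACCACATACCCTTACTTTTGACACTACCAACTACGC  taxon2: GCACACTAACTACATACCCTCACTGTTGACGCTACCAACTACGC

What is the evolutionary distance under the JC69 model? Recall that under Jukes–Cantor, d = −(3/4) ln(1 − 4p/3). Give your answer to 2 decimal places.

0.12

The sequences differ at 5 of 44 sites (5, 11, 21, 25, 31), so p = 5/44 ≈ 0.113636.
d = −(3/4) ln(1 − 4p/3) = −0.75 ln(1 − 0.151515) = −0.75 ln(0.848485)
  = −0.75 × (-0.164303) = 0.123227 substitutions/site.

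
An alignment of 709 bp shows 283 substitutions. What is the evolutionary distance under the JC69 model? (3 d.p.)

p = 283/709 ≈ 0.399154.
d = −(3/4) ln(1 − 4p/3) = −0.75 ln(1 − 0.532205) = −0.75 ln(0.467795)
  = −0.75 × (-0.759725) = 0.569794 substitutions/site.

0.570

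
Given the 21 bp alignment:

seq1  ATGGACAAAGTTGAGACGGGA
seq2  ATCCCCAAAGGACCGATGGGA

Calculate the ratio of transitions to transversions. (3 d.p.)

0.143

Transitions are A↔G and C↔T; transversions are all other mismatches.
Transitions: 1. Transversions: 7.
R = 1/7 = 0.142857… ≈ 0.143 (to 3 d.p.).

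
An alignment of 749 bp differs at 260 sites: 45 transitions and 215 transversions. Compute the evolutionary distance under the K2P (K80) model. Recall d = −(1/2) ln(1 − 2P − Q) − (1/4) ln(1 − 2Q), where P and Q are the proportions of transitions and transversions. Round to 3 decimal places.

P = 45/749 ≈ 0.06008 and Q = 215/749 ≈ 0.287049.
Under the Kimura two-parameter model, d = −½ ln(1 − 2P − Q) − ¼ ln(1 − 2Q).
1 − 2P − Q = 0.592791, giving −½ ln(0.592791) = 0.261457.
1 − 2Q = 0.425902, giving −¼ ln(0.425902) = 0.213387.
d = 0.261457 + 0.213387 = 0.474844.

0.475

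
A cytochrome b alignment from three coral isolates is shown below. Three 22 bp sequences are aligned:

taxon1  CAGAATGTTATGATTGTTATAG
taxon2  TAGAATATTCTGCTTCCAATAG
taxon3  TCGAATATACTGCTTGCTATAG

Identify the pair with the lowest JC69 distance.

taxon2 and taxon3

taxon1–taxon2: 7/22 differ, p = 0.318, d = 0.414.
taxon1–taxon3: 7/22 differ, p = 0.318, d = 0.414.
taxon2–taxon3: 4/22 differ, p = 0.182, d = 0.208.
The smallest distance is between taxon2 and taxon3.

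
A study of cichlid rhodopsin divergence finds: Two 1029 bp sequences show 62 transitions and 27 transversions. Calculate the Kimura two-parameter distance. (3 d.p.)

P = 62/1029 ≈ 0.060253 and Q = 27/1029 ≈ 0.026239.
Under the Kimura two-parameter model, d = −½ ln(1 − 2P − Q) − ¼ ln(1 − 2Q).
1 − 2P − Q = 0.853255, giving −½ ln(0.853255) = 0.079348.
1 − 2Q = 0.947522, giving −¼ ln(0.947522) = 0.013476.
d = 0.079348 + 0.013476 = 0.092824.

0.093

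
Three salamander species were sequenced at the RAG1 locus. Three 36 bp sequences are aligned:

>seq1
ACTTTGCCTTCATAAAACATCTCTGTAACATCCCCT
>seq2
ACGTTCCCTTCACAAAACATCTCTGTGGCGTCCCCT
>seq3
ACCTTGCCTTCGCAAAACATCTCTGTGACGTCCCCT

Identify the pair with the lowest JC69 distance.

seq1–seq2: 6/36 differ, p = 0.167, d = 0.188.
seq1–seq3: 5/36 differ, p = 0.139, d = 0.154.
seq2–seq3: 4/36 differ, p = 0.111, d = 0.120.
The smallest distance is between seq2 and seq3.

seq2 and seq3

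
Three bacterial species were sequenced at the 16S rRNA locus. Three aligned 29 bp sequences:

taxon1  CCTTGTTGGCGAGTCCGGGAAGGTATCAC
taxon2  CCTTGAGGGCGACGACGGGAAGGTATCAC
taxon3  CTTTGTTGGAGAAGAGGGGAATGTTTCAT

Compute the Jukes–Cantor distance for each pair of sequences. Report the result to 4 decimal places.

taxon1–taxon2: 5/29 sites differ → p ≈ 0.172414, d = −0.75 ln(1 − 0.229885) = 0.195912 ≈ 0.1959.
taxon1–taxon3: 9/29 sites differ → p ≈ 0.310345, d = −0.75 ln(1 − 0.413793) = 0.400562 ≈ 0.4006.
taxon2–taxon3: 9/29 sites differ → p ≈ 0.310345, d = −0.75 ln(1 − 0.413793) = 0.400562 ≈ 0.4006.

d(taxon1,taxon2) = 0.1959, d(taxon1,taxon3) = 0.4006, d(taxon2,taxon3) = 0.4006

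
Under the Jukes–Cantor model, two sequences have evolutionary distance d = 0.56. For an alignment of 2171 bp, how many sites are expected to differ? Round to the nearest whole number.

857

Invert JC69: p = (3/4)(1 − e^(−4d/3)) = 0.75 × (1 − e^(-0.746667)) = 0.75 × (1 − 0.473944) = 0.394542.
Expected differing sites = pL ≈ 0.394542 × 2171 = 856.550682 ≈ 857.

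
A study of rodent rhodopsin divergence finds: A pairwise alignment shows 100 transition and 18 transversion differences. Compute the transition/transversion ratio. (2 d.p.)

5.56

R = 100/18 = 5.555555… ≈ 5.56 (to 2 d.p.).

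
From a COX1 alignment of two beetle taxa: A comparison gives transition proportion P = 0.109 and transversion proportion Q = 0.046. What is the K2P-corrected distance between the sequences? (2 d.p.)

0.18

Under the Kimura two-parameter model, d = −½ ln(1 − 2P − Q) − ¼ ln(1 − 2Q).
1 − 2P − Q = 0.736, giving −½ ln(0.736) = 0.153263.
1 − 2Q = 0.908, giving −¼ ln(0.908) = 0.024128.
d = 0.153263 + 0.024128 = 0.177391.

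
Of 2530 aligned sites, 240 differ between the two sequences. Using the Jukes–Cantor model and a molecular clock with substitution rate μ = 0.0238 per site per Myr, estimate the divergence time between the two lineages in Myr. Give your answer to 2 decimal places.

p = 240/2530 ≈ 0.094862.
d = −(3/4) ln(1 − 4p/3) = −0.75 ln(1 − 0.126483) = −0.75 ln(0.873517)
  = −0.75 × (-0.135228) = 0.101421 substitutions/site.
Under a molecular clock d = 2μt, so t = d/(2μ) = 0.101421 / (2 × 0.0238) = 2.13 Myr.

2.13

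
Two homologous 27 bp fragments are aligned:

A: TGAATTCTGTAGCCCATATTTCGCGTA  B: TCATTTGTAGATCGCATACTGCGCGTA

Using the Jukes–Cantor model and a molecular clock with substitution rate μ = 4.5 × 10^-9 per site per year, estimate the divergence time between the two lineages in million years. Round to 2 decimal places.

48.98

The sequences differ at 9 of 27 sites (2, 4, 7, 9, 10, 12, 14, 19, 21), so p = 9/27 ≈ 0.333333.
d = −(3/4) ln(1 − 4p/3) = −0.75 ln(1 − 0.444444) = −0.75 ln(0.555556)
  = −0.75 × (-0.587786) = 0.440840 substitutions/site.
Under a molecular clock d = 2μt, so t = d/(2μ) = 0.440840 / (2 × 4.5 × 10^-9) = 48.98 million years.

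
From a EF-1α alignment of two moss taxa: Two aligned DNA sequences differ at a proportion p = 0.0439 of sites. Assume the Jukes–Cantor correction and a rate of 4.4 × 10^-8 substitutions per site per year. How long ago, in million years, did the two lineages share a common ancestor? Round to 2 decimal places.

d = −(3/4) ln(1 − 4p/3) = −0.75 ln(1 − 0.058533) = −0.75 ln(0.941467)
  = −0.75 × (-0.060316) = 0.045237 substitutions/site.
Under a molecular clock d = 2μt, so t = d/(2μ) = 0.045237 / (2 × 4.4 × 10^-8) = 0.51 million years.

0.51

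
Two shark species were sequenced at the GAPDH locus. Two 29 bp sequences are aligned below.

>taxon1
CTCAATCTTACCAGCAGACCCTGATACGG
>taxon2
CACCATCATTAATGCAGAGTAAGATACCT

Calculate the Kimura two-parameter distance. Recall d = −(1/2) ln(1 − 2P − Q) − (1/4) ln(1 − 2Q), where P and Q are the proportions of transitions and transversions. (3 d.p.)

0.769

Of 29 sites, 1 differences are transitions and 12 are transversions, so P = 1/29 ≈ 0.034483 and Q = 12/29 ≈ 0.413793.
Under the Kimura two-parameter model, d = −½ ln(1 − 2P − Q) − ¼ ln(1 − 2Q).
1 − 2P − Q = 0.517241, giving −½ ln(0.517241) = 0.329623.
1 − 2Q = 0.172414, giving −¼ ln(0.172414) = 0.439464.
d = 0.329623 + 0.439464 = 0.769087.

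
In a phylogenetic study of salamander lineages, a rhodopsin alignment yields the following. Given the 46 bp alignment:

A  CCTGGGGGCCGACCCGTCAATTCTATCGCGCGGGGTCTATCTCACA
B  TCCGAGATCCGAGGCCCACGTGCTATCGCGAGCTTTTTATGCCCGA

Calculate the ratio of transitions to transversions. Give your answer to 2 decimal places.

Transitions are A↔G and C↔T; transversions are all other mismatches.
Transitions: 8. Transversions: 14.
R = 8/14 = 0.571428… ≈ 0.57 (to 2 d.p.).

0.57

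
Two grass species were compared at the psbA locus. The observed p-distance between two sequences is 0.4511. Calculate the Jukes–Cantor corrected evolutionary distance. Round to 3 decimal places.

0.690

d = −(3/4) ln(1 − 4p/3) = −0.75 ln(1 − 0.601467) = −0.75 ln(0.398533)
  = −0.75 × (-0.919965) = 0.689974 substitutions/site.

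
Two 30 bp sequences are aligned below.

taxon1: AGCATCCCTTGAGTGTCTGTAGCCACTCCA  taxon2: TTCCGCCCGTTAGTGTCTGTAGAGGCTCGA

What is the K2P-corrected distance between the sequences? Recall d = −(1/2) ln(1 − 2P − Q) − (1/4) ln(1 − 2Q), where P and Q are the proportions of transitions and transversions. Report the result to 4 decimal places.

0.4575

Of 30 sites, 1 differences are transitions and 9 are transversions, so P = 1/30 ≈ 0.033333 and Q = 9/30 = 0.3.
Under the Kimura two-parameter model, d = −½ ln(1 − 2P − Q) − ¼ ln(1 − 2Q).
1 − 2P − Q = 0.633334, giving −½ ln(0.633334) = 0.228379.
1 − 2Q = 0.4, giving −¼ ln(0.4) = 0.229073.
d = 0.228379 + 0.229073 = 0.457452.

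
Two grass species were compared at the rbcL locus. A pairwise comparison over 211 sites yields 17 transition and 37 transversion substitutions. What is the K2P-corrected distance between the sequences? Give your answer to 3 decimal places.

0.313

P = 17/211 ≈ 0.080569 and Q = 37/211 ≈ 0.175355.
Under the Kimura two-parameter model, d = −½ ln(1 − 2P − Q) − ¼ ln(1 − 2Q).
1 − 2P − Q = 0.663507, giving −½ ln(0.663507) = 0.205108.
1 − 2Q = 0.64929, giving −¼ ln(0.64929) = 0.107969.
d = 0.205108 + 0.107969 = 0.313077.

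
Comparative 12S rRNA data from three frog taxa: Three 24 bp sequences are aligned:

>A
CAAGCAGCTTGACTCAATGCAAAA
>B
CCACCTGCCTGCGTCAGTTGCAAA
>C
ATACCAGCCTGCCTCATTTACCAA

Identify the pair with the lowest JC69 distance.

A–B: 10/24 differ, p = 0.417, d = 0.608.
A–C: 10/24 differ, p = 0.417, d = 0.608.
B–C: 7/24 differ, p = 0.292, d = 0.369.
The smallest distance is between B and C.

B and C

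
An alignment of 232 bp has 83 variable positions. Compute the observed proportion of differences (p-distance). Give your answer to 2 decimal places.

0.36

p = 83/232 = 0.357758… ≈ 0.36 (to 2 d.p.).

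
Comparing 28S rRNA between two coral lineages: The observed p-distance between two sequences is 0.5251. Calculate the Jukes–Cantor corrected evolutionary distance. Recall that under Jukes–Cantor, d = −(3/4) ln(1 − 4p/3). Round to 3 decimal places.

0.903

d = −(3/4) ln(1 − 4p/3) = −0.75 ln(1 − 0.700133) = −0.75 ln(0.299867)
  = −0.75 × (-1.204416) = 0.903312 substitutions/site.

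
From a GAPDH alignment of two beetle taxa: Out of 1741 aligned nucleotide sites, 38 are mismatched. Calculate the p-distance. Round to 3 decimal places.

p = 38/1741 = 0.021826… ≈ 0.022 (to 3 d.p.).

0.022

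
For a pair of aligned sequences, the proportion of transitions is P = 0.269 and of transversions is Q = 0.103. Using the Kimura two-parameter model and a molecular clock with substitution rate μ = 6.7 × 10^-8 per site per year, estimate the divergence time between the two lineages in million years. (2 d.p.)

Under the Kimura two-parameter model, d = −½ ln(1 − 2P − Q) − ¼ ln(1 − 2Q).
1 − 2P − Q = 0.359, giving −½ ln(0.359) = 0.512216.
1 − 2Q = 0.794, giving −¼ ln(0.794) = 0.057668.
d = 0.512216 + 0.057668 = 0.569884.
Under a molecular clock d = 2μt, so t = d/(2μ) = 0.569884 / (2 × 6.7 × 10^-8) = 4.25 million years.

4.25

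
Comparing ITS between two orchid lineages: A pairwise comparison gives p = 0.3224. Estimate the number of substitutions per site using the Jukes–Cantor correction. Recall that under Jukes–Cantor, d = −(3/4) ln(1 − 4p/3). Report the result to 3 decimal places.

d = −(3/4) ln(1 − 4p/3) = −0.75 ln(1 − 0.429867) = −0.75 ln(0.570133)
  = −0.75 × (-0.561886) = 0.421415 substitutions/site.

0.421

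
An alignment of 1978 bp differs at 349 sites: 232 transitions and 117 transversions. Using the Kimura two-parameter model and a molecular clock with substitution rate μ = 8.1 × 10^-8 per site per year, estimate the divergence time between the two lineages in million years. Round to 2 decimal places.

P = 232/1978 ≈ 0.11729 and Q = 117/1978 ≈ 0.059151.
Under the Kimura two-parameter model, d = −½ ln(1 − 2P − Q) − ¼ ln(1 − 2Q).
1 − 2P − Q = 0.706269, giving −½ ln(0.706269) = 0.173880.
1 − 2Q = 0.881698, giving −¼ ln(0.881698) = 0.031476.
d = 0.173880 + 0.031476 = 0.205356.
Under a molecular clock d = 2μt, so t = d/(2μ) = 0.205356 / (2 × 8.1 × 10^-8) = 1.27 million years.

1.27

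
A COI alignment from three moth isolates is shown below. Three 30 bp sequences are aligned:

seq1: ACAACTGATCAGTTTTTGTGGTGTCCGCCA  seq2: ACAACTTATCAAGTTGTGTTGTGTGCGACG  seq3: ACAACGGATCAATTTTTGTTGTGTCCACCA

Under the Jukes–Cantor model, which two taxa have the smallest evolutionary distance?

seq1 and seq3

seq1–seq2: 8/30 differ, p = 0.267, d = 0.330.
seq1–seq3: 4/30 differ, p = 0.133, d = 0.147.
seq2–seq3: 8/30 differ, p = 0.267, d = 0.330.
The smallest distance is between seq1 and seq3.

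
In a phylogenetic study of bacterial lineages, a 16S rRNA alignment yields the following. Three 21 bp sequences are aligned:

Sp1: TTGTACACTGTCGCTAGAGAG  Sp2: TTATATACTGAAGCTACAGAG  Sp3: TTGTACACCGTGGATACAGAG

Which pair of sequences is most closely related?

Sp1–Sp2: 5/21 differ, p = 0.238, d = 0.286.
Sp1–Sp3: 4/21 differ, p = 0.190, d = 0.220.
Sp2–Sp3: 6/21 differ, p = 0.286, d = 0.360.
The smallest distance is between Sp1 and Sp3.

Sp1 and Sp3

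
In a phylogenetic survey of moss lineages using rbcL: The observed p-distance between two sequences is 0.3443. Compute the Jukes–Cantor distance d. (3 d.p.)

0.461

d = −(3/4) ln(1 − 4p/3) = −0.75 ln(1 − 0.459067) = −0.75 ln(0.540933)
  = −0.75 × (-0.614460) = 0.460845 substitutions/site.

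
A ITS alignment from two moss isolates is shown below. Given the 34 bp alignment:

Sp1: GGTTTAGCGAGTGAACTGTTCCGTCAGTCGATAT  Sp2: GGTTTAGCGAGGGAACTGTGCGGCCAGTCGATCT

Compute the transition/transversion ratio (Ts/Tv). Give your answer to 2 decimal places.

Transitions are A↔G and C↔T; transversions are all other mismatches.
Transitions: 1. Transversions: 4.
R = 1/4 = 0.25.

0.25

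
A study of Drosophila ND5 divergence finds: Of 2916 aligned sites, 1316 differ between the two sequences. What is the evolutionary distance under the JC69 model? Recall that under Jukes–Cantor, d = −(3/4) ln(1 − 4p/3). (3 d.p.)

p = 1316/2916 ≈ 0.451303.
d = −(3/4) ln(1 − 4p/3) = −0.75 ln(1 − 0.601737) = −0.75 ln(0.398263)
  = −0.75 × (-0.920643) = 0.690482 substitutions/site.

0.690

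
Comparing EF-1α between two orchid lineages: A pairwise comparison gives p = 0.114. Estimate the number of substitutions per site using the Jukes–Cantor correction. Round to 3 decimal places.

0.124

d = −(3/4) ln(1 − 4p/3) = −0.75 ln(1 − 0.152) = −0.75 ln(0.848)
  = −0.75 × (-0.164875) = 0.123656 substitutions/site.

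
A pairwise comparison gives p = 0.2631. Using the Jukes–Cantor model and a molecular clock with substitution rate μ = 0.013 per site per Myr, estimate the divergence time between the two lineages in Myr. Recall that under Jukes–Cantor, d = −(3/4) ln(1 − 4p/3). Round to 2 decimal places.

12.46

d = −(3/4) ln(1 − 4p/3) = −0.75 ln(1 − 0.3508) = −0.75 ln(0.6492)
  = −0.75 × (-0.432014) = 0.324011 substitutions/site.
Under a molecular clock d = 2μt, so t = d/(2μ) = 0.324011 / (2 × 0.013) = 12.46 Myr.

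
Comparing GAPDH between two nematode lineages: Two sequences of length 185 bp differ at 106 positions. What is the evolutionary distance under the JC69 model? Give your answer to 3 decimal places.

1.083

p = 106/185 ≈ 0.572973.
d = −(3/4) ln(1 − 4p/3) = −0.75 ln(1 − 0.763964) = −0.75 ln(0.236036)
  = −0.75 × (-1.443771) = 1.082828 substitutions/site.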